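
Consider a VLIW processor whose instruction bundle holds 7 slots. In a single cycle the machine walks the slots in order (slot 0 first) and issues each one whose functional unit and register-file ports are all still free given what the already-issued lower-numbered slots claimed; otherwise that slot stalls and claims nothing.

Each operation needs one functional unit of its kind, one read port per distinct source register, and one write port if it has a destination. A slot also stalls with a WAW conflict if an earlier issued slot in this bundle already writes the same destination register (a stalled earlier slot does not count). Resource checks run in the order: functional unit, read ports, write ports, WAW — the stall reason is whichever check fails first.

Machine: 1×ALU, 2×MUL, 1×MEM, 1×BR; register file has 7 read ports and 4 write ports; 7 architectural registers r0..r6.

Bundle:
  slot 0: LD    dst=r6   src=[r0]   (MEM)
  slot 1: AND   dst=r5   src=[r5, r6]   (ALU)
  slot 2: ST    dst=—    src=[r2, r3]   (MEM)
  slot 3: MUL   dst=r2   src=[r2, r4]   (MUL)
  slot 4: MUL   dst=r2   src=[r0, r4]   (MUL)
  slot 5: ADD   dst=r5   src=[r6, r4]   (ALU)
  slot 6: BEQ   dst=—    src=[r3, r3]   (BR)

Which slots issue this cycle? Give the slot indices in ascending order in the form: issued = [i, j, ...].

  0. MEM→r6 ⇒ go  {1A/2Mu/0Ld/1B | 6r 3w}
  1. ALU→r5 ⇒ go  {0A/2Mu/0Ld/1B | 4r 2w}
  2. MEM ⇒ no(FU)  {0A/2Mu/0Ld/1B | 4r 2w}
  3. MUL→r2 ⇒ go  {0A/1Mu/0Ld/1B | 2r 1w}
  4. MUL→r2 ⇒ no(WAW)  {0A/1Mu/0Ld/1B | 2r 1w}
  5. ALU→r5 ⇒ no(FU)  {0A/1Mu/0Ld/1B | 2r 1w}
  6. BR ⇒ go  {0A/1Mu/0Ld/0B | 1r 1w}

issued = [0, 1, 3, 6]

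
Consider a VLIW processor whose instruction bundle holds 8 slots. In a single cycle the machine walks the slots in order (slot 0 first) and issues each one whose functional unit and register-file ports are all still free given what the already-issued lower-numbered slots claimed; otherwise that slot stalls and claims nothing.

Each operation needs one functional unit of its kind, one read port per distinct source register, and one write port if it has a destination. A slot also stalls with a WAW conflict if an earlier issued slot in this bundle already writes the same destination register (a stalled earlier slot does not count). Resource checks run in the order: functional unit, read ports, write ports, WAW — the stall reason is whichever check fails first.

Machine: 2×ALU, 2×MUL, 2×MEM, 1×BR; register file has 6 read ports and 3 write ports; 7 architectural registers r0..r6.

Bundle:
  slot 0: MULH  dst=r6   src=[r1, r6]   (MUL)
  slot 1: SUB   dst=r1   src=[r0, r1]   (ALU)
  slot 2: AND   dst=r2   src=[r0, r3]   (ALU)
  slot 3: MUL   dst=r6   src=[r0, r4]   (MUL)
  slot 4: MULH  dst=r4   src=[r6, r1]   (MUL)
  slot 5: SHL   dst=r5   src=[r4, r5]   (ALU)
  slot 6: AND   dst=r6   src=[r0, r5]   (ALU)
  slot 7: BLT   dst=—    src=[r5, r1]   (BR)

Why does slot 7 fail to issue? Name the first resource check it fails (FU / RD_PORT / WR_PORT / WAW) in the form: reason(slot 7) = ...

(0) want 1×MUL +2rd +1wr — yes → AL2|MU1|ME2|BR1|rd4|wr2
(1) want 1×ALU +2rd +1wr — yes → AL1|MU1|ME2|BR1|rd2|wr1
(2) want 1×ALU +2rd +1wr — yes → AL0|MU1|ME2|BR1|rd0|wr0
(3) want 1×MUL +2rd +1wr — RD_PORT → AL0|MU1|ME2|BR1|rd0|wr0
(4) want 1×MUL +2rd +1wr — RD_PORT → AL0|MU1|ME2|BR1|rd0|wr0
(5) want 1×ALU +2rd +1wr — FU → AL0|MU1|ME2|BR1|rd0|wr0
(6) want 1×ALU +2rd +1wr — FU → AL0|MU1|ME2|BR1|rd0|wr0
(7) want 1×BR +2rd +0wr — RD_PORT → AL0|MU1|ME2|BR1|rd0|wr0

reason(slot 7) = RD_PORT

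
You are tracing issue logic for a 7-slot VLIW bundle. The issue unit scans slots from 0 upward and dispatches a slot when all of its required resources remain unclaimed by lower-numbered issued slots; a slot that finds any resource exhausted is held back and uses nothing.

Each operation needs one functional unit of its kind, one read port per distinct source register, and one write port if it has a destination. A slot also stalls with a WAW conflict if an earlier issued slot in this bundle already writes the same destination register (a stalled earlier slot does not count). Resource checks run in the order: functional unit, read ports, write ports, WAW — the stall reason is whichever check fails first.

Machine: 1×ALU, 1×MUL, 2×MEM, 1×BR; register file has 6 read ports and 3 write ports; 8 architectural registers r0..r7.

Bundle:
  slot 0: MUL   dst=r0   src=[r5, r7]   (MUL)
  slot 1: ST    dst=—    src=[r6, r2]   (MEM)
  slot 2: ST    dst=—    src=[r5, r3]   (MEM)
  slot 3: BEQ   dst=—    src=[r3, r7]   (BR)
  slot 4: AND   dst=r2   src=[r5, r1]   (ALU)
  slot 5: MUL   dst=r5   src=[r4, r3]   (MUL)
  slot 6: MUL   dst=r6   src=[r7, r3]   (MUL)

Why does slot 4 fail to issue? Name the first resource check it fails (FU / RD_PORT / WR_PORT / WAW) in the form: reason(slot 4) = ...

reason(slot 4) = RD_PORT

slot 0 (MUL): ISSUE — free A1,Mu0,Ld2,B1 rp4 wp2
slot 1 (MEM): ISSUE — free A1,Mu0,Ld1,B1 rp2 wp2
slot 2 (MEM): ISSUE — free A1,Mu0,Ld0,B1 rp0 wp2
slot 3 (BR): stall RD_PORT — free A1,Mu0,Ld0,B1 rp0 wp2
slot 4 (ALU): stall RD_PORT — free A1,Mu0,Ld0,B1 rp0 wp2
slot 5 (MUL): stall FU — free A1,Mu0,Ld0,B1 rp0 wp2
slot 6 (MUL): stall FU — free A1,Mu0,Ld0,B1 rp0 wp2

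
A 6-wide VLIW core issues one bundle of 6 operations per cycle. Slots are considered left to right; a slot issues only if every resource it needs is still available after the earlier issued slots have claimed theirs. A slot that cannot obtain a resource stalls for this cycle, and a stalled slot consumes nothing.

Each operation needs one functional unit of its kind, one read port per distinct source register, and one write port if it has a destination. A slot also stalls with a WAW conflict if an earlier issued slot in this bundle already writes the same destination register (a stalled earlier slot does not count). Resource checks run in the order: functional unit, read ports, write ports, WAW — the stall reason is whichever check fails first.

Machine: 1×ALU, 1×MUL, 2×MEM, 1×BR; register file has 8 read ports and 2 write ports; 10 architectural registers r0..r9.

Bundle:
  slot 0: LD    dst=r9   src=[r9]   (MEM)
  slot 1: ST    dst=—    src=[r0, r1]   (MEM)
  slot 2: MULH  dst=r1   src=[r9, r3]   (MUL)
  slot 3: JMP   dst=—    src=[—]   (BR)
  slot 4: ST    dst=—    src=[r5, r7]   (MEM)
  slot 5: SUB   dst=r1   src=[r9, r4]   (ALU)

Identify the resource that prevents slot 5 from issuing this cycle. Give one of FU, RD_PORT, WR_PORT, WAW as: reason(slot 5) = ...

reason(slot 5) = WR_PORT

slot 0 (MEM): ISSUE — free A1,Mu1,Ld1,B1 rp7 wp1
slot 1 (MEM): ISSUE — free A1,Mu1,Ld0,B1 rp5 wp1
slot 2 (MUL): ISSUE — free A1,Mu0,Ld0,B1 rp3 wp0
slot 3 (BR): ISSUE — free A1,Mu0,Ld0,B0 rp3 wp0
slot 4 (MEM): stall FU — free A1,Mu0,Ld0,B0 rp3 wp0
slot 5 (ALU): stall WR_PORT — free A1,Mu0,Ld0,B0 rp3 wp0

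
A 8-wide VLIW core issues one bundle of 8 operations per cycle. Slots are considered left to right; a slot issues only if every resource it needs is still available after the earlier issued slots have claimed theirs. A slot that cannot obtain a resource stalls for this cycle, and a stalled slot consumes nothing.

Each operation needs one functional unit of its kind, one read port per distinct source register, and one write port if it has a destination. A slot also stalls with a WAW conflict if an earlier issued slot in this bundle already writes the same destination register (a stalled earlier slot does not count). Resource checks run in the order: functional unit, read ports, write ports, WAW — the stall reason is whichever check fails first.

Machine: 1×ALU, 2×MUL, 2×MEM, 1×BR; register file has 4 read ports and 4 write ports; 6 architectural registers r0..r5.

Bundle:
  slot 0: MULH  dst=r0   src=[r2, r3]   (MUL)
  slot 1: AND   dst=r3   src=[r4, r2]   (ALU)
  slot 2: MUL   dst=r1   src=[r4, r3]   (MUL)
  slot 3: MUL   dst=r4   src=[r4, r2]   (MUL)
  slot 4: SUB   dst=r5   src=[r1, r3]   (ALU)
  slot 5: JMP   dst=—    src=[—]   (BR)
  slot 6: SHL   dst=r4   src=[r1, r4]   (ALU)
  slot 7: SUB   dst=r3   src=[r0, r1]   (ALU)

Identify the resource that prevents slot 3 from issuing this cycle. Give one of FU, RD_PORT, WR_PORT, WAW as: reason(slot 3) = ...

reason(slot 3) = RD_PORT

[0] MUL needs rd=2 wr=1: ok; after: ALU=1 MUL=1 MEM=2 BR=1, R=2, W=3
[1] ALU needs rd=2 wr=1: ok; after: ALU=0 MUL=1 MEM=2 BR=1, R=0, W=2
[2] MUL needs rd=2 wr=1: RD_PORT; after: ALU=0 MUL=1 MEM=2 BR=1, R=0, W=2
[3] MUL needs rd=2 wr=1: RD_PORT; after: ALU=0 MUL=1 MEM=2 BR=1, R=0, W=2
[4] ALU needs rd=2 wr=1: FU; after: ALU=0 MUL=1 MEM=2 BR=1, R=0, W=2
[5] BR needs rd=0 wr=0: ok; after: ALU=0 MUL=1 MEM=2 BR=0, R=0, W=2
[6] ALU needs rd=2 wr=1: FU; after: ALU=0 MUL=1 MEM=2 BR=0, R=0, W=2
[7] ALU needs rd=2 wr=1: FU; after: ALU=0 MUL=1 MEM=2 BR=0, R=0, W=2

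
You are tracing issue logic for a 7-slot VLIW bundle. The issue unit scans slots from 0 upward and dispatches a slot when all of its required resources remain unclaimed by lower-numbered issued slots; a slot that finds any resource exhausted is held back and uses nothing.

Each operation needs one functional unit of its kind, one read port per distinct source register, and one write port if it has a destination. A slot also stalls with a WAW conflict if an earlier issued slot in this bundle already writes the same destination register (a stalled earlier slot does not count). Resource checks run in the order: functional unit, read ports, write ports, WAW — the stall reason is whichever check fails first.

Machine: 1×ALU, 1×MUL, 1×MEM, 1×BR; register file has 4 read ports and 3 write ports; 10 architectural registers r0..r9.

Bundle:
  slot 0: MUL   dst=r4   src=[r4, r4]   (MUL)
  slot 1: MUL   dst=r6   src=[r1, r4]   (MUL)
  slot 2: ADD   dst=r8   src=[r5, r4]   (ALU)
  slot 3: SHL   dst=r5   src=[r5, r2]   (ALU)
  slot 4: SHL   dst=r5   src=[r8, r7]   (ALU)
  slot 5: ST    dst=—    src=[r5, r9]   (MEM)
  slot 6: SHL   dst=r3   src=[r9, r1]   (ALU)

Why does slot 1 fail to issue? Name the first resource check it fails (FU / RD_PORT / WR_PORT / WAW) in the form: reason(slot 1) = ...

reason(slot 1) = FU

[0] MUL needs rd=1 wr=1: ok; after: ALU=1 MUL=0 MEM=1 BR=1, R=3, W=2
[1] MUL needs rd=2 wr=1: FU; after: ALU=1 MUL=0 MEM=1 BR=1, R=3, W=2
[2] ALU needs rd=2 wr=1: ok; after: ALU=0 MUL=0 MEM=1 BR=1, R=1, W=1
[3] ALU needs rd=2 wr=1: FU; after: ALU=0 MUL=0 MEM=1 BR=1, R=1, W=1
[4] ALU needs rd=2 wr=1: FU; after: ALU=0 MUL=0 MEM=1 BR=1, R=1, W=1
[5] MEM needs rd=2 wr=0: RD_PORT; after: ALU=0 MUL=0 MEM=1 BR=1, R=1, W=1
[6] ALU needs rd=2 wr=1: FU; after: ALU=0 MUL=0 MEM=1 BR=1, R=1, W=1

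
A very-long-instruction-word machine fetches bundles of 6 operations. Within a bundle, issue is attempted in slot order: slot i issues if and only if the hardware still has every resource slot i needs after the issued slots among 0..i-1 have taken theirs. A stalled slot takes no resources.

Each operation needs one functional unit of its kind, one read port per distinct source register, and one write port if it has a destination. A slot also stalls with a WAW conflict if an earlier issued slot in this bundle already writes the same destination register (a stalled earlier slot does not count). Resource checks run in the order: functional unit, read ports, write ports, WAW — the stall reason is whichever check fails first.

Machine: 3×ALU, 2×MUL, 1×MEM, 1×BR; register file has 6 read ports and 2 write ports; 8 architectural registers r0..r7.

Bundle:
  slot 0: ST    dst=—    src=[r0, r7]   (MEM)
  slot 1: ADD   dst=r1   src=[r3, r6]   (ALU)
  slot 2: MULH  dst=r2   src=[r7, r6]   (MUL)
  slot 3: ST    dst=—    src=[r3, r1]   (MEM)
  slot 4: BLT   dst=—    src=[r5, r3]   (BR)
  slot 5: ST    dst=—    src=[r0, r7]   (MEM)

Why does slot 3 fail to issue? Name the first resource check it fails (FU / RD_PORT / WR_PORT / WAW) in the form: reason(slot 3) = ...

reason(slot 3) = FU

[0] MEM needs rd=2 wr=0: ok; after: ALU=3 MUL=2 MEM=0 BR=1, R=4, W=2
[1] ALU needs rd=2 wr=1: ok; after: ALU=2 MUL=2 MEM=0 BR=1, R=2, W=1
[2] MUL needs rd=2 wr=1: ok; after: ALU=2 MUL=1 MEM=0 BR=1, R=0, W=0
[3] MEM needs rd=2 wr=0: FU; after: ALU=2 MUL=1 MEM=0 BR=1, R=0, W=0
[4] BR needs rd=2 wr=0: RD_PORT; after: ALU=2 MUL=1 MEM=0 BR=1, R=0, W=0
[5] MEM needs rd=2 wr=0: FU; after: ALU=2 MUL=1 MEM=0 BR=1, R=0, W=0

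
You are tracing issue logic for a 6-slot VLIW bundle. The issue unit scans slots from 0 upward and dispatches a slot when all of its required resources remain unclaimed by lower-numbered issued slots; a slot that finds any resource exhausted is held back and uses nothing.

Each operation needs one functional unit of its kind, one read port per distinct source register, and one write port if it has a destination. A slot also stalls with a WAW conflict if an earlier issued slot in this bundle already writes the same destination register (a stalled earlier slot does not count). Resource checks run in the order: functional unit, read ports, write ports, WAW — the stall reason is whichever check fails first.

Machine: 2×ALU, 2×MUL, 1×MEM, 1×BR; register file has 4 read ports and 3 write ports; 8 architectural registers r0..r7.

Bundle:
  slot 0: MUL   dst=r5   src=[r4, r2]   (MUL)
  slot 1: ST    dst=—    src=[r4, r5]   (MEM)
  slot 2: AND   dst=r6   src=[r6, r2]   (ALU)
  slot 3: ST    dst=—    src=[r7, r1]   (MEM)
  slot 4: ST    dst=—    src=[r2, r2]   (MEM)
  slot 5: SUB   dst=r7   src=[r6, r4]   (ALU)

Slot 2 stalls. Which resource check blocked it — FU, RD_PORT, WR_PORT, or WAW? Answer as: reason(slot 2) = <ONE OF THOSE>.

[0] MUL needs rd=2 wr=1: ok; after: ALU=2 MUL=1 MEM=1 BR=1, R=2, W=2
[1] MEM needs rd=2 wr=0: ok; after: ALU=2 MUL=1 MEM=0 BR=1, R=0, W=2
[2] ALU needs rd=2 wr=1: RD_PORT; after: ALU=2 MUL=1 MEM=0 BR=1, R=0, W=2
[3] MEM needs rd=2 wr=0: FU; after: ALU=2 MUL=1 MEM=0 BR=1, R=0, W=2
[4] MEM needs rd=1 wr=0: FU; after: ALU=2 MUL=1 MEM=0 BR=1, R=0, W=2
[5] ALU needs rd=2 wr=1: RD_PORT; after: ALU=2 MUL=1 MEM=0 BR=1, R=0, W=2

reason(slot 2) = RD_PORT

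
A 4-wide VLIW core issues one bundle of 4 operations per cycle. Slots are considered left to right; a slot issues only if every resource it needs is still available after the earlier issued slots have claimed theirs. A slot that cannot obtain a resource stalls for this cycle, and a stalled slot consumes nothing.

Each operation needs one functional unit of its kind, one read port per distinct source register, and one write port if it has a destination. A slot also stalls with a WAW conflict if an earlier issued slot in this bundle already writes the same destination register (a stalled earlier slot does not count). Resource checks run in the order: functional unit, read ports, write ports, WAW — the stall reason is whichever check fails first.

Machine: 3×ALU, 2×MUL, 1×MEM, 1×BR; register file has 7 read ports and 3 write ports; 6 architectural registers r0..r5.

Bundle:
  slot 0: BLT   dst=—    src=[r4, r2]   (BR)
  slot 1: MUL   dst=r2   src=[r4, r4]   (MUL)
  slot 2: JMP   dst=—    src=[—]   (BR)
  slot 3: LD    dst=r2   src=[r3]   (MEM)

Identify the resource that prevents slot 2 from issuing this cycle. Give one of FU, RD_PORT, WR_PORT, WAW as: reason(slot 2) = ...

reason(slot 2) = FU

(0) want 1×BR +2rd +0wr — yes → AL3|MU2|ME1|BR0|rd5|wr3
(1) want 1×MUL +1rd +1wr — yes → AL3|MU1|ME1|BR0|rd4|wr2
(2) want 1×BR +0rd +0wr — FU → AL3|MU1|ME1|BR0|rd4|wr2
(3) want 1×MEM +1rd +1wr — WAW → AL3|MU1|ME1|BR0|rd4|wr2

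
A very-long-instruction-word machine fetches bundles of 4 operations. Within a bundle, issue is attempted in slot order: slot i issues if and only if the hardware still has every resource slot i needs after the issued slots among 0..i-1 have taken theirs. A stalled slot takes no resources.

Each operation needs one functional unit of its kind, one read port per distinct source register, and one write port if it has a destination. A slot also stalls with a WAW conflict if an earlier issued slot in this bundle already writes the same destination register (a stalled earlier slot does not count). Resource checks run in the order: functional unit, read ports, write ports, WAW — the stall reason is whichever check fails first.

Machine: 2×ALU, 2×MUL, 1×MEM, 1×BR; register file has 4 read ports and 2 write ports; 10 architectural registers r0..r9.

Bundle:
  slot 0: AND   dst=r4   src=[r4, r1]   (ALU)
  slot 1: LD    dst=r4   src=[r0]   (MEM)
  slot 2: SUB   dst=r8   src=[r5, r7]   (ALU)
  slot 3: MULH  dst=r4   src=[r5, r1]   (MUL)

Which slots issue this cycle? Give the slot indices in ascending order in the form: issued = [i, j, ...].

(0) want 1×ALU +2rd +1wr — yes → AL1|MU2|ME1|BR1|rd2|wr1
(1) want 1×MEM +1rd +1wr — WAW → AL1|MU2|ME1|BR1|rd2|wr1
(2) want 1×ALU +2rd +1wr — yes → AL0|MU2|ME1|BR1|rd0|wr0
(3) want 1×MUL +2rd +1wr — RD_PORT → AL0|MU2|ME1|BR1|rd0|wr0

issued = [0, 2]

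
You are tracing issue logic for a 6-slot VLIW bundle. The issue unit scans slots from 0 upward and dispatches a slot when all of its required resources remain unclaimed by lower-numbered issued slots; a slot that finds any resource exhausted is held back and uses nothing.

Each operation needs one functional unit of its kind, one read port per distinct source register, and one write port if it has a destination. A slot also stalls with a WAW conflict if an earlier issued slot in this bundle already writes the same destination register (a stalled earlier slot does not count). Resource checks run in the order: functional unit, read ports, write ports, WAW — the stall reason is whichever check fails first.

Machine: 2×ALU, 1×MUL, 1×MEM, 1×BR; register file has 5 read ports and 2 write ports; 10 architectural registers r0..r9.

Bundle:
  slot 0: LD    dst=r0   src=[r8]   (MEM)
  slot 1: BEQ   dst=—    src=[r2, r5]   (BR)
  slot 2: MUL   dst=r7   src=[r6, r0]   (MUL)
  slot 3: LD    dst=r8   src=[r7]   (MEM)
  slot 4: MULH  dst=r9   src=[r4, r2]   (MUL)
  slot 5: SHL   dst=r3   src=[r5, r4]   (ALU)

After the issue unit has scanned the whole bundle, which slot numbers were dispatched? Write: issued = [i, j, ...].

  0. MEM→r0 ⇒ go  {2A/1Mu/0Ld/1B | 4r 1w}
  1. BR ⇒ go  {2A/1Mu/0Ld/0B | 2r 1w}
  2. MUL→r7 ⇒ go  {2A/0Mu/0Ld/0B | 0r 0w}
  3. MEM→r8 ⇒ no(FU)  {2A/0Mu/0Ld/0B | 0r 0w}
  4. MUL→r9 ⇒ no(FU)  {2A/0Mu/0Ld/0B | 0r 0w}
  5. ALU→r3 ⇒ no(RD_PORT)  {2A/0Mu/0Ld/0B | 0r 0w}

issued = [0, 1, 2]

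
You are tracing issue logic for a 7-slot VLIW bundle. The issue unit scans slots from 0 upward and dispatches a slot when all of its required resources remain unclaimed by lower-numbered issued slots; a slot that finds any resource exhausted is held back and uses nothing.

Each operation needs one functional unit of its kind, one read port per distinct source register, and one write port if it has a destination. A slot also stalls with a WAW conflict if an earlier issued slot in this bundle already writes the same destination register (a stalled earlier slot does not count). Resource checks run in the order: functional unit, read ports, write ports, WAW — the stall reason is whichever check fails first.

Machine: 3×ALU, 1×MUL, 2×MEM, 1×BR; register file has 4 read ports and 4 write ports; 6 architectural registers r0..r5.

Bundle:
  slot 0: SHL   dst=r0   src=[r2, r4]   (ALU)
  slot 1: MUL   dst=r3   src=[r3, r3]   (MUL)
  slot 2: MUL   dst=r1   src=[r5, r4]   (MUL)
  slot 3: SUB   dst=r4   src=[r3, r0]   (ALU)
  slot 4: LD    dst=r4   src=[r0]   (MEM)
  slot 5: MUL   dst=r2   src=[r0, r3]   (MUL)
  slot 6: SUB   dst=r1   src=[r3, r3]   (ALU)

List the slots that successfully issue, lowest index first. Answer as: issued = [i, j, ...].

issued = [0, 1, 4]

(0) want 1×ALU +2rd +1wr — yes → AL2|MU1|ME2|BR1|rd2|wr3
(1) want 1×MUL +1rd +1wr — yes → AL2|MU0|ME2|BR1|rd1|wr2
(2) want 1×MUL +2rd +1wr — FU → AL2|MU0|ME2|BR1|rd1|wr2
(3) want 1×ALU +2rd +1wr — RD_PORT → AL2|MU0|ME2|BR1|rd1|wr2
(4) want 1×MEM +1rd +1wr — yes → AL2|MU0|ME1|BR1|rd0|wr1
(5) want 1×MUL +2rd +1wr — FU → AL2|MU0|ME1|BR1|rd0|wr1
(6) want 1×ALU +1rd +1wr — RD_PORT → AL2|MU0|ME1|BR1|rd0|wr1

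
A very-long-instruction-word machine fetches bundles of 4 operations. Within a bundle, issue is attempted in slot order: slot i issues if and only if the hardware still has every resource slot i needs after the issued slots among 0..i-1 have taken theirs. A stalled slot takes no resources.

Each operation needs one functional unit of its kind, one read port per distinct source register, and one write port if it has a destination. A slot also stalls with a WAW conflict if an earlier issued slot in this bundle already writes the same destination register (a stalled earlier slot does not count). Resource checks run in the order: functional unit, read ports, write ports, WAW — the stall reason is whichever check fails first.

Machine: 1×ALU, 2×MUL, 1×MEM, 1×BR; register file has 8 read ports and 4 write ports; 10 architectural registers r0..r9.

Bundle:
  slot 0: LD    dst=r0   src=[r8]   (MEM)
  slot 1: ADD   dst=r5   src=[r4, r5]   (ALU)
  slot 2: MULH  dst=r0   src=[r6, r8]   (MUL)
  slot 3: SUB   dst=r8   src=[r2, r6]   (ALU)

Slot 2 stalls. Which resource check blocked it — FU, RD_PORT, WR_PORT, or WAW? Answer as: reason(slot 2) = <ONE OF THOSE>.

[0] MEM needs rd=1 wr=1: ok; after: ALU=1 MUL=2 MEM=0 BR=1, R=7, W=3
[1] ALU needs rd=2 wr=1: ok; after: ALU=0 MUL=2 MEM=0 BR=1, R=5, W=2
[2] MUL needs rd=2 wr=1: WAW; after: ALU=0 MUL=2 MEM=0 BR=1, R=5, W=2
[3] ALU needs rd=2 wr=1: FU; after: ALU=0 MUL=2 MEM=0 BR=1, R=5, W=2

reason(slot 2) = WAW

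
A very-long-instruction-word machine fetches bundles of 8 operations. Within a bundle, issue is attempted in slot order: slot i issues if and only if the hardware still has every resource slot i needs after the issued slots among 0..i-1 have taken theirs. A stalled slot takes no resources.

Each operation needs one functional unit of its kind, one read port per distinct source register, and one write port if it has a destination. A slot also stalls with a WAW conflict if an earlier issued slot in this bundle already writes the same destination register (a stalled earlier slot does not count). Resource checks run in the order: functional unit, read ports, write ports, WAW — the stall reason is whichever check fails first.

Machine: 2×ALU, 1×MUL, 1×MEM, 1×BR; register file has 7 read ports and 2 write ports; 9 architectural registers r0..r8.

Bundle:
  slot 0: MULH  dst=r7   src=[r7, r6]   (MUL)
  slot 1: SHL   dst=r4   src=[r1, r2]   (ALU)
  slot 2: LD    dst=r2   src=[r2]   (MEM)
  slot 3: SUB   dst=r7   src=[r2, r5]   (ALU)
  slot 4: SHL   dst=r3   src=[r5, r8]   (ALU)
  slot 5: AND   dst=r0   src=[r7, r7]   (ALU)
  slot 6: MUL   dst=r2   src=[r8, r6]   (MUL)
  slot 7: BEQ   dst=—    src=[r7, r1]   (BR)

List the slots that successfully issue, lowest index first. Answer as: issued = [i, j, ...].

slot 0 (MUL): ISSUE — free A2,Mu0,Ld1,B1 rp5 wp1
slot 1 (ALU): ISSUE — free A1,Mu0,Ld1,B1 rp3 wp0
slot 2 (MEM): stall WR_PORT — free A1,Mu0,Ld1,B1 rp3 wp0
slot 3 (ALU): stall WR_PORT — free A1,Mu0,Ld1,B1 rp3 wp0
slot 4 (ALU): stall WR_PORT — free A1,Mu0,Ld1,B1 rp3 wp0
slot 5 (ALU): stall WR_PORT — free A1,Mu0,Ld1,B1 rp3 wp0
slot 6 (MUL): stall FU — free A1,Mu0,Ld1,B1 rp3 wp0
slot 7 (BR): ISSUE — free A1,Mu0,Ld1,B0 rp1 wp0

issued = [0, 1, 7]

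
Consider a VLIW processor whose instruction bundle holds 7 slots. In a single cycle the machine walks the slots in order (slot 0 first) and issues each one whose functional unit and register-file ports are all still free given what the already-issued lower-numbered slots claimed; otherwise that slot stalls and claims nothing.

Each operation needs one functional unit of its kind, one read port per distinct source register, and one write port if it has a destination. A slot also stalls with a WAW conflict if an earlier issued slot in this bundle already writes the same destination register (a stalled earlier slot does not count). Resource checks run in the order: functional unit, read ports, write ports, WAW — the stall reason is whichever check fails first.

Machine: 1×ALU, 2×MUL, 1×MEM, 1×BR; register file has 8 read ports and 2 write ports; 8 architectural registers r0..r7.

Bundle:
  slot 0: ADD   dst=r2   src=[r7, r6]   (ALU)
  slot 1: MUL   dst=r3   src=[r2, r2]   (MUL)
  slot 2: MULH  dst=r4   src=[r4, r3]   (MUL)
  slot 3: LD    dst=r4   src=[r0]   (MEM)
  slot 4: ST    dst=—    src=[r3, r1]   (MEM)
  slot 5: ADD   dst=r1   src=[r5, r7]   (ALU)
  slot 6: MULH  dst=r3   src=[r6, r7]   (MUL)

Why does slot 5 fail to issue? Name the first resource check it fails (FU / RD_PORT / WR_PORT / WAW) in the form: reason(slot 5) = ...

#0 ALU src=r7,r6 dispatched  <A:0 Mu:2 Ld:1 B:1 rd:6 wr:1>
#1 MUL src=r2,r2 dispatched  <A:0 Mu:1 Ld:1 B:1 rd:5 wr:0>
#2 MUL src=r4,r3 held:WR_PORT  <A:0 Mu:1 Ld:1 B:1 rd:5 wr:0>
#3 MEM src=r0 held:WR_PORT  <A:0 Mu:1 Ld:1 B:1 rd:5 wr:0>
#4 MEM src=r3,r1 dispatched  <A:0 Mu:1 Ld:0 B:1 rd:3 wr:0>
#5 ALU src=r5,r7 held:FU  <A:0 Mu:1 Ld:0 B:1 rd:3 wr:0>
#6 MUL src=r6,r7 held:WR_PORT  <A:0 Mu:1 Ld:0 B:1 rd:3 wr:0>

reason(slot 5) = FU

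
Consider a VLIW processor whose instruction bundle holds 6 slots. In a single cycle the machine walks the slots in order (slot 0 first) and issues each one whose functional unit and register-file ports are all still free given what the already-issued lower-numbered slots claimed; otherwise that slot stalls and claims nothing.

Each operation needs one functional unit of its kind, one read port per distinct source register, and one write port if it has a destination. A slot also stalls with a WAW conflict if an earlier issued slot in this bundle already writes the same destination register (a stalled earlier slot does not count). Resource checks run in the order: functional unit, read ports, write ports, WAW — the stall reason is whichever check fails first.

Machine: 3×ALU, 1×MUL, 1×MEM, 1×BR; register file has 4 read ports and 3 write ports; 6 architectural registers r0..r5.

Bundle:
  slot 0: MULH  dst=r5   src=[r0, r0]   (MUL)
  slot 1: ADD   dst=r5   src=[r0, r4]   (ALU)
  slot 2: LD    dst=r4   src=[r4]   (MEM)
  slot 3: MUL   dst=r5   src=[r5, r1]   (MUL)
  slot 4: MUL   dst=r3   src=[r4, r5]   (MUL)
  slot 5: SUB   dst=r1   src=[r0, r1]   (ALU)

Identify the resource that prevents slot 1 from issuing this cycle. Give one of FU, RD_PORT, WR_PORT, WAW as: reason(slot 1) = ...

#0 MUL src=r0,r0 dispatched  <A:3 Mu:0 Ld:1 B:1 rd:3 wr:2>
#1 ALU src=r0,r4 held:WAW  <A:3 Mu:0 Ld:1 B:1 rd:3 wr:2>
#2 MEM src=r4 dispatched  <A:3 Mu:0 Ld:0 B:1 rd:2 wr:1>
#3 MUL src=r5,r1 held:FU  <A:3 Mu:0 Ld:0 B:1 rd:2 wr:1>
#4 MUL src=r4,r5 held:FU  <A:3 Mu:0 Ld:0 B:1 rd:2 wr:1>
#5 ALU src=r0,r1 dispatched  <A:2 Mu:0 Ld:0 B:1 rd:0 wr:0>

reason(slot 1) = WAW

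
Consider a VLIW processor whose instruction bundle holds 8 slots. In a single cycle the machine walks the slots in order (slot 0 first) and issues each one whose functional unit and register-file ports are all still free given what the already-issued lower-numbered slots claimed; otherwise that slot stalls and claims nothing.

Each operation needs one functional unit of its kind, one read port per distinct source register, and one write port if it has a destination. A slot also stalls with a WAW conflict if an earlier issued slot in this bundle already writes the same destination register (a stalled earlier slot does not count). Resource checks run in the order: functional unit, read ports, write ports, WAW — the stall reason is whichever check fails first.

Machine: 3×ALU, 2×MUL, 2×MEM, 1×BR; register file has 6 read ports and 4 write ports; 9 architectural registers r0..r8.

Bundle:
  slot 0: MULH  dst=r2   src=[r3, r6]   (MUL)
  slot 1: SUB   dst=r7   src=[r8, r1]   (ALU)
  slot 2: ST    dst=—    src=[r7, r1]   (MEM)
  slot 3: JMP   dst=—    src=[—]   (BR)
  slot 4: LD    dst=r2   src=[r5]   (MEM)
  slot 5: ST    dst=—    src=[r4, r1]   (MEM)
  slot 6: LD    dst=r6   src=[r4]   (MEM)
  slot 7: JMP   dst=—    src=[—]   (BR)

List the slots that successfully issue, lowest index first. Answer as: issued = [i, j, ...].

#0 MUL src=r3,r6 dispatched  <A:3 Mu:1 Ld:2 B:1 rd:4 wr:3>
#1 ALU src=r8,r1 dispatched  <A:2 Mu:1 Ld:2 B:1 rd:2 wr:2>
#2 MEM src=r7,r1 dispatched  <A:2 Mu:1 Ld:1 B:1 rd:0 wr:2>
#3 BR src=- dispatched  <A:2 Mu:1 Ld:1 B:0 rd:0 wr:2>
#4 MEM src=r5 held:RD_PORT  <A:2 Mu:1 Ld:1 B:0 rd:0 wr:2>
#5 MEM src=r4,r1 held:RD_PORT  <A:2 Mu:1 Ld:1 B:0 rd:0 wr:2>
#6 MEM src=r4 held:RD_PORT  <A:2 Mu:1 Ld:1 B:0 rd:0 wr:2>
#7 BR src=- held:FU  <A:2 Mu:1 Ld:1 B:0 rd:0 wr:2>

issued = [0, 1, 2, 3]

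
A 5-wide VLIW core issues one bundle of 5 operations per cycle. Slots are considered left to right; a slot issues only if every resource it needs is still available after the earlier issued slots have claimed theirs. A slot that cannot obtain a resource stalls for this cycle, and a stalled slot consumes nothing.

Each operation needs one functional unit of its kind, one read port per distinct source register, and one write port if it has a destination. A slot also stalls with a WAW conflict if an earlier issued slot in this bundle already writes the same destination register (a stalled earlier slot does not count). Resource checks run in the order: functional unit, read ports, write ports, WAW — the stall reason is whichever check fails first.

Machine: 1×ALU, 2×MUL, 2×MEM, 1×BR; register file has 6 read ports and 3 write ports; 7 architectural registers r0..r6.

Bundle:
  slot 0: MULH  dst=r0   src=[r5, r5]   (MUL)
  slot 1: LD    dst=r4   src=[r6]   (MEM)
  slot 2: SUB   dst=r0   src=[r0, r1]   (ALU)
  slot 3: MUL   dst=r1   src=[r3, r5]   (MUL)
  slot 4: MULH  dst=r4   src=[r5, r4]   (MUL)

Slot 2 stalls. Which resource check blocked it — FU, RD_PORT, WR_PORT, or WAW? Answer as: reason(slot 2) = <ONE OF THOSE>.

reason(slot 2) = WAW

(0) want 1×MUL +1rd +1wr — yes → AL1|MU1|ME2|BR1|rd5|wr2
(1) want 1×MEM +1rd +1wr — yes → AL1|MU1|ME1|BR1|rd4|wr1
(2) want 1×ALU +2rd +1wr — WAW → AL1|MU1|ME1|BR1|rd4|wr1
(3) want 1×MUL +2rd +1wr — yes → AL1|MU0|ME1|BR1|rd2|wr0
(4) want 1×MUL +2rd +1wr — FU → AL1|MU0|ME1|BR1|rd2|wr0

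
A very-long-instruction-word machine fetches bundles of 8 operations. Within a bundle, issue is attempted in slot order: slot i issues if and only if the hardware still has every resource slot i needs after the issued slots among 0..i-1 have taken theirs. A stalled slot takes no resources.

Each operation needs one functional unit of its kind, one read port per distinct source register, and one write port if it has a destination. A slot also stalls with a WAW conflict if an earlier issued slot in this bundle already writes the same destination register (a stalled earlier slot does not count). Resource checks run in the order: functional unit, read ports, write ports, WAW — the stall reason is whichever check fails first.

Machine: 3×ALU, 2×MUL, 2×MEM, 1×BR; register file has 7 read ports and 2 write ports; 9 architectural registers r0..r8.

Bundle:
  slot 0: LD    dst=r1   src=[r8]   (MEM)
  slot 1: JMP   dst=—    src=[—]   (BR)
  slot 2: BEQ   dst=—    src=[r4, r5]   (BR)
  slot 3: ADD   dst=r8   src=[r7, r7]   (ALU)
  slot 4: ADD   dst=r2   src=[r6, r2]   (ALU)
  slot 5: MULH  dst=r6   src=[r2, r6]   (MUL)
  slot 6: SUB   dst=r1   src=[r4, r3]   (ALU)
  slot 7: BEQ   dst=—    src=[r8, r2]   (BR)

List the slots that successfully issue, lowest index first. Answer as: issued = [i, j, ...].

  0. MEM→r1 ⇒ go  {3A/2Mu/1Ld/1B | 6r 1w}
  1. BR ⇒ go  {3A/2Mu/1Ld/0B | 6r 1w}
  2. BR ⇒ no(FU)  {3A/2Mu/1Ld/0B | 6r 1w}
  3. ALU→r8 ⇒ go  {2A/2Mu/1Ld/0B | 5r 0w}
  4. ALU→r2 ⇒ no(WR_PORT)  {2A/2Mu/1Ld/0B | 5r 0w}
  5. MUL→r6 ⇒ no(WR_PORT)  {2A/2Mu/1Ld/0B | 5r 0w}
  6. ALU→r1 ⇒ no(WR_PORT)  {2A/2Mu/1Ld/0B | 5r 0w}
  7. BR ⇒ no(FU)  {2A/2Mu/1Ld/0B | 5r 0w}

issued = [0, 1, 3]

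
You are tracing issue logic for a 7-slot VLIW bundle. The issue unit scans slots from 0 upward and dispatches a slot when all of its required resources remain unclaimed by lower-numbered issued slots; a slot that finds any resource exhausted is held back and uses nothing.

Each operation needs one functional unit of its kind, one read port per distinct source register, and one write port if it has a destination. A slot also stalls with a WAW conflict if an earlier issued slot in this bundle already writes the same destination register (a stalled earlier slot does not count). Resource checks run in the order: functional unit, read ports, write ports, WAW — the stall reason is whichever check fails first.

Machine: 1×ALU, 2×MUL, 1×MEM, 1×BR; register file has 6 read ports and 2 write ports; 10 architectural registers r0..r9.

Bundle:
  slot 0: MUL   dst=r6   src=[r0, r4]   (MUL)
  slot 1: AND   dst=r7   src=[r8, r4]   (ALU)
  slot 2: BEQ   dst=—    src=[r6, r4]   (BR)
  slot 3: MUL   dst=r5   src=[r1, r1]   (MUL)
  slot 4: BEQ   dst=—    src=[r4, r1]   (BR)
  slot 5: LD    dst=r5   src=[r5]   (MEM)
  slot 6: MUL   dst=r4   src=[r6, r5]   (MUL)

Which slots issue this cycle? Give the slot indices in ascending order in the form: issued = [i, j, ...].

issued = [0, 1, 2]

#0 MUL src=r0,r4 dispatched  <A:1 Mu:1 Ld:1 B:1 rd:4 wr:1>
#1 ALU src=r8,r4 dispatched  <A:0 Mu:1 Ld:1 B:1 rd:2 wr:0>
#2 BR src=r6,r4 dispatched  <A:0 Mu:1 Ld:1 B:0 rd:0 wr:0>
#3 MUL src=r1,r1 held:RD_PORT  <A:0 Mu:1 Ld:1 B:0 rd:0 wr:0>
#4 BR src=r4,r1 held:FU  <A:0 Mu:1 Ld:1 B:0 rd:0 wr:0>
#5 MEM src=r5 held:RD_PORT  <A:0 Mu:1 Ld:1 B:0 rd:0 wr:0>
#6 MUL src=r6,r5 held:RD_PORT  <A:0 Mu:1 Ld:1 B:0 rd:0 wr:0>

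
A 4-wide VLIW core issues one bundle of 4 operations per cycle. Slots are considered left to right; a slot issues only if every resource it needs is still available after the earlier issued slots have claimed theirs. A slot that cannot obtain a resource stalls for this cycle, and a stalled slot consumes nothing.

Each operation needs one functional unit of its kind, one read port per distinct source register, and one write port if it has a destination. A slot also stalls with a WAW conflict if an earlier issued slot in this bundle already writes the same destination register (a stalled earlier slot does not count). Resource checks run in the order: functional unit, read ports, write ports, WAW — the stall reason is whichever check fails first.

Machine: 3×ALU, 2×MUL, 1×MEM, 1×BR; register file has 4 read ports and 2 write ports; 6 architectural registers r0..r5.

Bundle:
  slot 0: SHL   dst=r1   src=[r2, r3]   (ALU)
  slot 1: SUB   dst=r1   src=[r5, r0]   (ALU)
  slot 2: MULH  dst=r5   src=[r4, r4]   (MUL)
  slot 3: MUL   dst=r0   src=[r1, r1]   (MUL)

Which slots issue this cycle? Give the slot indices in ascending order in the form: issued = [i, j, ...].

issued = [0, 2]

slot 0 (ALU): ISSUE — free A2,Mu2,Ld1,B1 rp2 wp1
slot 1 (ALU): stall WAW — free A2,Mu2,Ld1,B1 rp2 wp1
slot 2 (MUL): ISSUE — free A2,Mu1,Ld1,B1 rp1 wp0
slot 3 (MUL): stall WR_PORT — free A2,Mu1,Ld1,B1 rp1 wp0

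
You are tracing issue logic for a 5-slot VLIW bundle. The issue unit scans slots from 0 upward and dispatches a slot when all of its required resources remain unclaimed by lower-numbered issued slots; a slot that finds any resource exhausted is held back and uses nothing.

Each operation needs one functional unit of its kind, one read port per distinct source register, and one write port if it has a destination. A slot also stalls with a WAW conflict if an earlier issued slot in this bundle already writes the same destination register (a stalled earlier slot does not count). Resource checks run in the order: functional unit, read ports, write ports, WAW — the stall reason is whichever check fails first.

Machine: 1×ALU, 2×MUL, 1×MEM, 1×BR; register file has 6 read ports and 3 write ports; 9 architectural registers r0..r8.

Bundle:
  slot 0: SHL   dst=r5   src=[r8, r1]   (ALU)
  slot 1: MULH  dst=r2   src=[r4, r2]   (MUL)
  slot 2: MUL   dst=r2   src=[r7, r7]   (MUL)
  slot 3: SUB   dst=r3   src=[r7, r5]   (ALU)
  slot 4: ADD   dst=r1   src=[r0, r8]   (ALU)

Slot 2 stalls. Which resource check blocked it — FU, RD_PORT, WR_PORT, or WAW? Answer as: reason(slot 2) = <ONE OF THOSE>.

reason(slot 2) = WAW

slot 0 (ALU): ISSUE — free A0,Mu2,Ld1,B1 rp4 wp2
slot 1 (MUL): ISSUE — free A0,Mu1,Ld1,B1 rp2 wp1
slot 2 (MUL): stall WAW — free A0,Mu1,Ld1,B1 rp2 wp1
slot 3 (ALU): stall FU — free A0,Mu1,Ld1,B1 rp2 wp1
slot 4 (ALU): stall FU — free A0,Mu1,Ld1,B1 rp2 wp1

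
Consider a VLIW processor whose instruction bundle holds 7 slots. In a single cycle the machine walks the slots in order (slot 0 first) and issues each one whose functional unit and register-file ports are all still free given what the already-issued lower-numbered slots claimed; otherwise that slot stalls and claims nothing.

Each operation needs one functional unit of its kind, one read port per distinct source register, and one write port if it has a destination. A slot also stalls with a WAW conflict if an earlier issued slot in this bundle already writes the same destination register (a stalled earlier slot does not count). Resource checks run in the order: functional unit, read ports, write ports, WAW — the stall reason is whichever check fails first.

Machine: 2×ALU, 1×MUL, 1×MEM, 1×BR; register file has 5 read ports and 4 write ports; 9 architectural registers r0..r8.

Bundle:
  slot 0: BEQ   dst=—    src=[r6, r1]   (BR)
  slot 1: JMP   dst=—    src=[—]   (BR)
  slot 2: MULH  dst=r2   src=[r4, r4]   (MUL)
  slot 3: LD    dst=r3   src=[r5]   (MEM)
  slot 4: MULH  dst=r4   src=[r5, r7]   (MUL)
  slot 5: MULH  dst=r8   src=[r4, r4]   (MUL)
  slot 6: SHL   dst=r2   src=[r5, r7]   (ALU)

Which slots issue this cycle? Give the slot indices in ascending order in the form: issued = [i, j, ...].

  0. BR ⇒ go  {2A/1Mu/1Ld/0B | 3r 4w}
  1. BR ⇒ no(FU)  {2A/1Mu/1Ld/0B | 3r 4w}
  2. MUL→r2 ⇒ go  {2A/0Mu/1Ld/0B | 2r 3w}
  3. MEM→r3 ⇒ go  {2A/0Mu/0Ld/0B | 1r 2w}
  4. MUL→r4 ⇒ no(FU)  {2A/0Mu/0Ld/0B | 1r 2w}
  5. MUL→r8 ⇒ no(FU)  {2A/0Mu/0Ld/0B | 1r 2w}
  6. ALU→r2 ⇒ no(RD_PORT)  {2A/0Mu/0Ld/0B | 1r 2w}

issued = [0, 2, 3]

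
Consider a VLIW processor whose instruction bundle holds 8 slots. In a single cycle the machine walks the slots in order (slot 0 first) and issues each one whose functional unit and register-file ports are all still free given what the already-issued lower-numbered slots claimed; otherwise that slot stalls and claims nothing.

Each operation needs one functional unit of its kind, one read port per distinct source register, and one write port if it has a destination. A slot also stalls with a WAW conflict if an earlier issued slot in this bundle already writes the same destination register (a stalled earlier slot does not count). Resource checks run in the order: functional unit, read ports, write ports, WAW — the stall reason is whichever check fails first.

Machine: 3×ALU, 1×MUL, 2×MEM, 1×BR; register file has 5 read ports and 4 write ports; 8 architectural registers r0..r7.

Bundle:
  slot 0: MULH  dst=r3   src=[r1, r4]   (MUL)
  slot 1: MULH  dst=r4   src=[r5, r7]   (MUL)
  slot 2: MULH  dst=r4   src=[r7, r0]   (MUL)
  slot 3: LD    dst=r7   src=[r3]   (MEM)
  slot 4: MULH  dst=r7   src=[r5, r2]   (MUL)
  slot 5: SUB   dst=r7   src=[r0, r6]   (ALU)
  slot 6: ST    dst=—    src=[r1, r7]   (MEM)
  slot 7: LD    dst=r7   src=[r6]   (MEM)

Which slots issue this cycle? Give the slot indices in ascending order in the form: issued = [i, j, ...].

issued = [0, 3, 6]

slot 0 (MUL): ISSUE — free A3,Mu0,Ld2,B1 rp3 wp3
slot 1 (MUL): stall FU — free A3,Mu0,Ld2,B1 rp3 wp3
slot 2 (MUL): stall FU — free A3,Mu0,Ld2,B1 rp3 wp3
slot 3 (MEM): ISSUE — free A3,Mu0,Ld1,B1 rp2 wp2
slot 4 (MUL): stall FU — free A3,Mu0,Ld1,B1 rp2 wp2
slot 5 (ALU): stall WAW — free A3,Mu0,Ld1,B1 rp2 wp2
slot 6 (MEM): ISSUE — free A3,Mu0,Ld0,B1 rp0 wp2
slot 7 (MEM): stall FU — free A3,Mu0,Ld0,B1 rp0 wp2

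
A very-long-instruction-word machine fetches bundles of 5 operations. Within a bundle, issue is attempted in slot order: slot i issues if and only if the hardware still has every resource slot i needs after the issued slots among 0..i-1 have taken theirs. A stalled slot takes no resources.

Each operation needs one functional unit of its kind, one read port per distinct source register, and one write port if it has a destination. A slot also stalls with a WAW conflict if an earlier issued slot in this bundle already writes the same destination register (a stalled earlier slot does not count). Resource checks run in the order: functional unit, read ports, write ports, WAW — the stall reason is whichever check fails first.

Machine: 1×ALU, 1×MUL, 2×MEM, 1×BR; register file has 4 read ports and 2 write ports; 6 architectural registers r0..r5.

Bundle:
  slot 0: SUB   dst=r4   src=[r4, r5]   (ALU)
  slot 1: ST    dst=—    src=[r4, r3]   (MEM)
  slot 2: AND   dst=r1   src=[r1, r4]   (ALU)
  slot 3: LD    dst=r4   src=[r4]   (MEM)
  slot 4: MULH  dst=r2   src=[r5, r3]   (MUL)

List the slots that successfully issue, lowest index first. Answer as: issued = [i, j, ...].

(0) want 1×ALU +2rd +1wr — yes → AL0|MU1|ME2|BR1|rd2|wr1
(1) want 1×MEM +2rd +0wr — yes → AL0|MU1|ME1|BR1|rd0|wr1
(2) want 1×ALU +2rd +1wr — FU → AL0|MU1|ME1|BR1|rd0|wr1
(3) want 1×MEM +1rd +1wr — RD_PORT → AL0|MU1|ME1|BR1|rd0|wr1
(4) want 1×MUL +2rd +1wr — RD_PORT → AL0|MU1|ME1|BR1|rd0|wr1

issued = [0, 1]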